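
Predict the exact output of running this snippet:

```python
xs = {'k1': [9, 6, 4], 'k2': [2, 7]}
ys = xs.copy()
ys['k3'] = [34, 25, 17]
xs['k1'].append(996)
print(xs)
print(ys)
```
{'k1': [9, 6, 4, 996], 'k2': [2, 7]}
{'k1': [9, 6, 4, 996], 'k2': [2, 7], 'k3': [34, 25, 17]}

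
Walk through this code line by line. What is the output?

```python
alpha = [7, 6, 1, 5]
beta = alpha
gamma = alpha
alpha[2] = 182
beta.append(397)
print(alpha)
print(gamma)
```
[7, 6, 182, 5, 397]
[7, 6, 182, 5, 397]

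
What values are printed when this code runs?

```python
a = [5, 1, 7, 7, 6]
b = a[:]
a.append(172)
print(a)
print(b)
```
[5, 1, 7, 7, 6, 172]
[5, 1, 7, 7, 6]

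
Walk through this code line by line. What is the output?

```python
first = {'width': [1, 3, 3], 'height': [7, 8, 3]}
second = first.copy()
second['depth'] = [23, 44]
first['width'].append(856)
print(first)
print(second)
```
{'width': [1, 3, 3, 856], 'height': [7, 8, 3]}
{'width': [1, 3, 3, 856], 'height': [7, 8, 3], 'depth': [23, 44]}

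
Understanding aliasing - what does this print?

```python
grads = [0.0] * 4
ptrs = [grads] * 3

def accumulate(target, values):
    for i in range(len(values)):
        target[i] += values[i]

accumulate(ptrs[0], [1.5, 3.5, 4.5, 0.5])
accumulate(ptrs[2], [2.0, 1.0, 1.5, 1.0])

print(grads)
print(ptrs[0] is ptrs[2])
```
[3.5, 4.5, 6.0, 1.5]
True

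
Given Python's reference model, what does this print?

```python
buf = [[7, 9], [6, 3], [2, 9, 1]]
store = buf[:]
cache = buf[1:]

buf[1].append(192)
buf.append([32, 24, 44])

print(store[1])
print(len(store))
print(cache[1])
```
[6, 3, 192]
3
[2, 9, 1]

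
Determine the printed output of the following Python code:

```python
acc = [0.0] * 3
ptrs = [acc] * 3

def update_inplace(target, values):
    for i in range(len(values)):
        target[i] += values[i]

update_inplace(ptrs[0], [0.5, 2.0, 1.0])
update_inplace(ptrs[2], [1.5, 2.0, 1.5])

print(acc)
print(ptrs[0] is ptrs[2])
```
[2.0, 4.0, 2.5]
True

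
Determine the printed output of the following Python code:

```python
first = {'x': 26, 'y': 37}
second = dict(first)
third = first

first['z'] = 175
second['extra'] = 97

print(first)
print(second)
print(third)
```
{'x': 26, 'y': 37, 'z': 175}
{'x': 26, 'y': 37, 'extra': 97}
{'x': 26, 'y': 37, 'z': 175}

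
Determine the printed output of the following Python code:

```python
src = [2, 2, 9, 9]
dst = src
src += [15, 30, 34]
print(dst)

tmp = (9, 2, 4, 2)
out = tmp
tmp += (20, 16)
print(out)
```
[2, 2, 9, 9, 15, 30, 34]
(9, 2, 4, 2)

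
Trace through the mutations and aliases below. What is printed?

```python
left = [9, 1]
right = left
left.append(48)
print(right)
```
[9, 1, 48]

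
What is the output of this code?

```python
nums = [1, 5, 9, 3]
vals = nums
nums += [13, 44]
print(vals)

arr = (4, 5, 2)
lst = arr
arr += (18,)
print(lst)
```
[1, 5, 9, 3, 13, 44]
(4, 5, 2)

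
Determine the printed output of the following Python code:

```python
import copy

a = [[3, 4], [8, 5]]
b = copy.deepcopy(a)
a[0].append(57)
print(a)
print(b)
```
[[3, 4, 57], [8, 5]]
[[3, 4], [8, 5]]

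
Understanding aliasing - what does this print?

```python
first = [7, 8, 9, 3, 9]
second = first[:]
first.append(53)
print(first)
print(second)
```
[7, 8, 9, 3, 9, 53]
[7, 8, 9, 3, 9]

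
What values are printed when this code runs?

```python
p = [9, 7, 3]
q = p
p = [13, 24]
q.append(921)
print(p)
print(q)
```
[13, 24]
[9, 7, 3, 921]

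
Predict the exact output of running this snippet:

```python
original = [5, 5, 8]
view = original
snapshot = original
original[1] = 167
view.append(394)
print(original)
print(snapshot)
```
[5, 167, 8, 394]
[5, 167, 8, 394]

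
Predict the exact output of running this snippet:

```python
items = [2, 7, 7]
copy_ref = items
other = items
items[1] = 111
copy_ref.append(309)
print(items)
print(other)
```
[2, 111, 7, 309]
[2, 111, 7, 309]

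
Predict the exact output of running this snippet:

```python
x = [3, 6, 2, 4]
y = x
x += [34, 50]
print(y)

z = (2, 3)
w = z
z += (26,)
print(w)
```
[3, 6, 2, 4, 34, 50]
(2, 3)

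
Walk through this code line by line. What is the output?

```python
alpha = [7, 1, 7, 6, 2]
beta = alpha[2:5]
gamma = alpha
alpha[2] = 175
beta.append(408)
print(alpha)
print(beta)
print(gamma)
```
[7, 1, 175, 6, 2]
[7, 6, 2, 408]
[7, 1, 175, 6, 2]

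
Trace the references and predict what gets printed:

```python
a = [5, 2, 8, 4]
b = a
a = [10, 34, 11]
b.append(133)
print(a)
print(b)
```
[10, 34, 11]
[5, 2, 8, 4, 133]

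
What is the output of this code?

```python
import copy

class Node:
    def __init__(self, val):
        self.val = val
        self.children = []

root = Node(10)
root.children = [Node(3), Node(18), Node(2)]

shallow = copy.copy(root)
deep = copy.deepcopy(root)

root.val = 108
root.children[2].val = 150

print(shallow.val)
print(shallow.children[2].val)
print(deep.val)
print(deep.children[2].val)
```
10
150
10
2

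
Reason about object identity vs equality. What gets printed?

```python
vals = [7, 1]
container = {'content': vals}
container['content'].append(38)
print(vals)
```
[7, 1, 38]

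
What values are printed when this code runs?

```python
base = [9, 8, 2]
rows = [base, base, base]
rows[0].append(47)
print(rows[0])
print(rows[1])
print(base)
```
[9, 8, 2, 47]
[9, 8, 2, 47]
[9, 8, 2, 47]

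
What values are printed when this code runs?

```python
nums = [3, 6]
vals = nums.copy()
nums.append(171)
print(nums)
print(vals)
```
[3, 6, 171]
[3, 6]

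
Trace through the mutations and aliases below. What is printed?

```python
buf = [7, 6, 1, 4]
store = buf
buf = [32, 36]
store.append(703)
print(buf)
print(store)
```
[32, 36]
[7, 6, 1, 4, 703]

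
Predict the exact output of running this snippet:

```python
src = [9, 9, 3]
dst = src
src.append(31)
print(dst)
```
[9, 9, 3, 31]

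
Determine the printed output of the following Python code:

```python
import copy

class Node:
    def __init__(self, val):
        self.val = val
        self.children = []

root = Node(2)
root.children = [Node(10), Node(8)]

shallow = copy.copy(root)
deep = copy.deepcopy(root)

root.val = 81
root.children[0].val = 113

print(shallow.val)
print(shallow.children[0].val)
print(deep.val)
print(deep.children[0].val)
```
2
113
2
10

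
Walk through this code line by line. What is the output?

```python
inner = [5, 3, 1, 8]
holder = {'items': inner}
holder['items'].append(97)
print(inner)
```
[5, 3, 1, 8, 97]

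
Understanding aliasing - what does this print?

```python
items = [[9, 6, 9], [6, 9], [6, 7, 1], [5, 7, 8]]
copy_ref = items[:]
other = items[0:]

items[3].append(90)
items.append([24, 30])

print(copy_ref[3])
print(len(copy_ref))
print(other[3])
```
[5, 7, 8, 90]
4
[5, 7, 8, 90]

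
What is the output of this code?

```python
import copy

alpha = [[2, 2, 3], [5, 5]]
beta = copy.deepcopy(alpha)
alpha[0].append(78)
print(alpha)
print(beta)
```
[[2, 2, 3, 78], [5, 5]]
[[2, 2, 3], [5, 5]]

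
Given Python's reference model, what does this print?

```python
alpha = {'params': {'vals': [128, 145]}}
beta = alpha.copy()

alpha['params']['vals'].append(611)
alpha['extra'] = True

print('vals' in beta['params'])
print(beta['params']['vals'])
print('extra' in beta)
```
True
[128, 145, 611]
False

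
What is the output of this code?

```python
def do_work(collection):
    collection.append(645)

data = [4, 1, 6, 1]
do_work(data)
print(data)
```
[4, 1, 6, 1, 645]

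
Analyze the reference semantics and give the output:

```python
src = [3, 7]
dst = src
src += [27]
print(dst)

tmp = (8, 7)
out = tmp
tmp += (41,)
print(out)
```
[3, 7, 27]
(8, 7)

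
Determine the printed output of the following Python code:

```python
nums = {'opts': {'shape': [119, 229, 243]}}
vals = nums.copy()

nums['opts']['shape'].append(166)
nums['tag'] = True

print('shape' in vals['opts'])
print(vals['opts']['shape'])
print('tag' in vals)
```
True
[119, 229, 243, 166]
False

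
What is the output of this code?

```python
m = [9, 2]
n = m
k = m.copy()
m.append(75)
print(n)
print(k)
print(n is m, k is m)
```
[9, 2, 75]
[9, 2]
True False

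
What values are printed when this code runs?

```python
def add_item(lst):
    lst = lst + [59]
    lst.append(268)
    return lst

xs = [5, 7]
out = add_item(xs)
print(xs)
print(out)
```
[5, 7]
[5, 7, 59, 268]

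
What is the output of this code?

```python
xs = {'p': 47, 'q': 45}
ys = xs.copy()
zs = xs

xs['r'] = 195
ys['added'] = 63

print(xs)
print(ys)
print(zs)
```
{'p': 47, 'q': 45, 'r': 195}
{'p': 47, 'q': 45, 'added': 63}
{'p': 47, 'q': 45, 'r': 195}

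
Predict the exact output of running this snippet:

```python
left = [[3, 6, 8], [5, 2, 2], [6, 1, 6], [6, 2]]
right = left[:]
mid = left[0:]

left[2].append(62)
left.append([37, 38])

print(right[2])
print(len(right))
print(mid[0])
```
[6, 1, 6, 62]
4
[3, 6, 8]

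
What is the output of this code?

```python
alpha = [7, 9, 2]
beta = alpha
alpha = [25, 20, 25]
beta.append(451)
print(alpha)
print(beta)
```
[25, 20, 25]
[7, 9, 2, 451]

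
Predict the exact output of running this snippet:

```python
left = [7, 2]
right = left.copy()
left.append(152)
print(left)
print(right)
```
[7, 2, 152]
[7, 2]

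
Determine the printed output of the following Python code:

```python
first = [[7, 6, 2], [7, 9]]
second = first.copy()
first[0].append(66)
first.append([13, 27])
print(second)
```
[[7, 6, 2, 66], [7, 9]]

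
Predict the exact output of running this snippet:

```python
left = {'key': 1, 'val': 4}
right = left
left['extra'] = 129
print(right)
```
{'key': 1, 'val': 4, 'extra': 129}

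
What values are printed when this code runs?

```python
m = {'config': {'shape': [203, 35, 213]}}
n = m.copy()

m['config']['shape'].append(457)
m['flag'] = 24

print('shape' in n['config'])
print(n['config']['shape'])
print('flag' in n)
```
True
[203, 35, 213, 457]
False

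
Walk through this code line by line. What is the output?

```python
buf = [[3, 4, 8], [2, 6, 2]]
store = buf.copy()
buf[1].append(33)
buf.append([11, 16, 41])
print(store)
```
[[3, 4, 8], [2, 6, 2, 33]]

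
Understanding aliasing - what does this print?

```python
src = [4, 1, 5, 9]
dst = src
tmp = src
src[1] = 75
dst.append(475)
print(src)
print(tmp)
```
[4, 75, 5, 9, 475]
[4, 75, 5, 9, 475]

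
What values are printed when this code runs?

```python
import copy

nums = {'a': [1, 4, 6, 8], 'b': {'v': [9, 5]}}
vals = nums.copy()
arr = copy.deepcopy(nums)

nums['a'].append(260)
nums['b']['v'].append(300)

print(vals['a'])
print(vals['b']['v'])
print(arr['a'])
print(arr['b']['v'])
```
[1, 4, 6, 8, 260]
[9, 5, 300]
[1, 4, 6, 8]
[9, 5]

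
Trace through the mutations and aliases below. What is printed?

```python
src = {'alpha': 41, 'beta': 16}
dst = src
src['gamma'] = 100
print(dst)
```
{'alpha': 41, 'beta': 16, 'gamma': 100}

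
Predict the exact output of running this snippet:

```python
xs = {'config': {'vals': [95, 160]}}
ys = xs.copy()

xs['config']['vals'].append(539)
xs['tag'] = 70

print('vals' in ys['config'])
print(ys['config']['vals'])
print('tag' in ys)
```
True
[95, 160, 539]
False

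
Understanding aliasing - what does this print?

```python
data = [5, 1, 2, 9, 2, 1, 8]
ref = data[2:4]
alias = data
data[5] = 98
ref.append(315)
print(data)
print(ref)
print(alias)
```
[5, 1, 2, 9, 2, 98, 8]
[2, 9, 315]
[5, 1, 2, 9, 2, 98, 8]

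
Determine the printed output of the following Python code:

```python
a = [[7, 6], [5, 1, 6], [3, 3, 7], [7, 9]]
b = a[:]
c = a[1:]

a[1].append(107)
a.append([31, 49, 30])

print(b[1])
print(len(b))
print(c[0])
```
[5, 1, 6, 107]
4
[5, 1, 6, 107]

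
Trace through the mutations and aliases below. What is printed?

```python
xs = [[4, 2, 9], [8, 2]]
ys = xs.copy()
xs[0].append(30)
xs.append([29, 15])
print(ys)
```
[[4, 2, 9, 30], [8, 2]]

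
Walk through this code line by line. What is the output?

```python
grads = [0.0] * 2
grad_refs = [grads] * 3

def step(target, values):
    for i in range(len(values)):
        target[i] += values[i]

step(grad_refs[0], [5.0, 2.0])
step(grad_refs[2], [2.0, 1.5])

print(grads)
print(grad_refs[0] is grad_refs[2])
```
[7.0, 3.5]
True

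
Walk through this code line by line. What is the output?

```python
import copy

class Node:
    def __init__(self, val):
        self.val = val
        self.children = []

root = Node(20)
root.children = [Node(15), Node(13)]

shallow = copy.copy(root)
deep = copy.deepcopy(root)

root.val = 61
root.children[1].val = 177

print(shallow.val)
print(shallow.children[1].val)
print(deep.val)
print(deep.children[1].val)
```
20
177
20
13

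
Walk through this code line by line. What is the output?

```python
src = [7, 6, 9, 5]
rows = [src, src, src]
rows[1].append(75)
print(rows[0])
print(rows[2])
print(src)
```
[7, 6, 9, 5, 75]
[7, 6, 9, 5, 75]
[7, 6, 9, 5, 75]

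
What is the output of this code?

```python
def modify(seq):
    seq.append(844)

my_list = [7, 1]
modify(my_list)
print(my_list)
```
[7, 1, 844]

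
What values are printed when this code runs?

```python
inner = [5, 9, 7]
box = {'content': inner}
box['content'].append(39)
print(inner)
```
[5, 9, 7, 39]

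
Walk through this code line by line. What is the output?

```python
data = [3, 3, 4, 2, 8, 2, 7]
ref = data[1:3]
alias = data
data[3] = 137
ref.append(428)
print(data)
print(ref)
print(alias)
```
[3, 3, 4, 137, 8, 2, 7]
[3, 4, 428]
[3, 3, 4, 137, 8, 2, 7]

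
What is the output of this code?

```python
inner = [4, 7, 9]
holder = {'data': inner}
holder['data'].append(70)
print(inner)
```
[4, 7, 9, 70]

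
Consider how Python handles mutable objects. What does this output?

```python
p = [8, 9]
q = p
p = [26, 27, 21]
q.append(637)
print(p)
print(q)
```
[26, 27, 21]
[8, 9, 637]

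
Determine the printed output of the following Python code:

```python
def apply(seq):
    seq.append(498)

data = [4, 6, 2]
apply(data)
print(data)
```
[4, 6, 2, 498]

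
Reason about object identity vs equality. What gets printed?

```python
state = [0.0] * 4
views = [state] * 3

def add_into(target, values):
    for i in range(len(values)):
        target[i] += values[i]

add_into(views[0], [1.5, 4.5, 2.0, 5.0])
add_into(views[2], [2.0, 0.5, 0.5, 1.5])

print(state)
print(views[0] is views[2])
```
[3.5, 5.0, 2.5, 6.5]
True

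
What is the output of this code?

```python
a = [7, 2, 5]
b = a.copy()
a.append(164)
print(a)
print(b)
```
[7, 2, 5, 164]
[7, 2, 5]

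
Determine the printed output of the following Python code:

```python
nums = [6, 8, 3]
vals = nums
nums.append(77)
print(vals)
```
[6, 8, 3, 77]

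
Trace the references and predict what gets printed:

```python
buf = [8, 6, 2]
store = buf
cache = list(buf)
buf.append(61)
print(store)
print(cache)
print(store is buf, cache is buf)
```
[8, 6, 2, 61]
[8, 6, 2]
True False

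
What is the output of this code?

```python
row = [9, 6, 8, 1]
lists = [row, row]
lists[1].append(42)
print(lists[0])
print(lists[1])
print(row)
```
[9, 6, 8, 1, 42]
[9, 6, 8, 1, 42]
[9, 6, 8, 1, 42]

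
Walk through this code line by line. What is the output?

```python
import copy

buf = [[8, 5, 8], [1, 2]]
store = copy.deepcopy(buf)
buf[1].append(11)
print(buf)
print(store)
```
[[8, 5, 8], [1, 2, 11]]
[[8, 5, 8], [1, 2]]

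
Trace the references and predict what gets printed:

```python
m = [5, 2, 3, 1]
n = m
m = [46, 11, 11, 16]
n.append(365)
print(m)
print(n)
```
[46, 11, 11, 16]
[5, 2, 3, 1, 365]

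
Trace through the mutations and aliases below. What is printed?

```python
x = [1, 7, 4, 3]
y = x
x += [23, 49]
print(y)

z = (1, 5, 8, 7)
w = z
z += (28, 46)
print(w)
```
[1, 7, 4, 3, 23, 49]
(1, 5, 8, 7)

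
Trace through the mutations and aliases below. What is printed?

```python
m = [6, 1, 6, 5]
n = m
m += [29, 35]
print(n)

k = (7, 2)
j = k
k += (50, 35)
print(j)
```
[6, 1, 6, 5, 29, 35]
(7, 2)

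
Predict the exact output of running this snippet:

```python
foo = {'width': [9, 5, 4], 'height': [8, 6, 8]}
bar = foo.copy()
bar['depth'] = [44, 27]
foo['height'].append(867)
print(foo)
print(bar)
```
{'width': [9, 5, 4], 'height': [8, 6, 8, 867]}
{'width': [9, 5, 4], 'height': [8, 6, 8, 867], 'depth': [44, 27]}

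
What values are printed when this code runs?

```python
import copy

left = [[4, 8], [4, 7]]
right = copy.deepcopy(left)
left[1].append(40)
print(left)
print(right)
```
[[4, 8], [4, 7, 40]]
[[4, 8], [4, 7]]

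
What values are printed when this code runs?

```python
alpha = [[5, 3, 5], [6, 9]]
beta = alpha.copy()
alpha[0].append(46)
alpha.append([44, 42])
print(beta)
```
[[5, 3, 5, 46], [6, 9]]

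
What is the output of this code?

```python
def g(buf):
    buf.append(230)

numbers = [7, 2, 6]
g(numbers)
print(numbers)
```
[7, 2, 6, 230]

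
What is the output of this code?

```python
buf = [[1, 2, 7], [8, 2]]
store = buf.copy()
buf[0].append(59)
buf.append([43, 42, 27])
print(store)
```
[[1, 2, 7, 59], [8, 2]]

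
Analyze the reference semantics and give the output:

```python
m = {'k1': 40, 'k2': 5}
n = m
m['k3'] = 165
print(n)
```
{'k1': 40, 'k2': 5, 'k3': 165}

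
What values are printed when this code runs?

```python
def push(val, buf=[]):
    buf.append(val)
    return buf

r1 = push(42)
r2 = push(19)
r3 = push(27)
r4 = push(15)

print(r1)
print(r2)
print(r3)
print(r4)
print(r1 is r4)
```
[42, 19, 27, 15]
[42, 19, 27, 15]
[42, 19, 27, 15]
[42, 19, 27, 15]
True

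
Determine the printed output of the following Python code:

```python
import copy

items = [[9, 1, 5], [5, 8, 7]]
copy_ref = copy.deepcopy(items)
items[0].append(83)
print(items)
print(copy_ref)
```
[[9, 1, 5, 83], [5, 8, 7]]
[[9, 1, 5], [5, 8, 7]]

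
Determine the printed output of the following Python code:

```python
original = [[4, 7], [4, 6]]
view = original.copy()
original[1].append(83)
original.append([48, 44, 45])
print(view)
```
[[4, 7], [4, 6, 83]]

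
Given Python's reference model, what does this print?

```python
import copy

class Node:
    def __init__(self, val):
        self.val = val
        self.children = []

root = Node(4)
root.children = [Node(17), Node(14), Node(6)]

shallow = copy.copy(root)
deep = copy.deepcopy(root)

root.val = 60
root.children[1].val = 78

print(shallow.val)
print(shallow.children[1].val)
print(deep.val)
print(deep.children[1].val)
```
4
78
4
14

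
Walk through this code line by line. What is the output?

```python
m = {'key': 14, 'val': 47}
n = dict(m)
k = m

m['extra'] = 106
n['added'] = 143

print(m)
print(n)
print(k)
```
{'key': 14, 'val': 47, 'extra': 106}
{'key': 14, 'val': 47, 'added': 143}
{'key': 14, 'val': 47, 'extra': 106}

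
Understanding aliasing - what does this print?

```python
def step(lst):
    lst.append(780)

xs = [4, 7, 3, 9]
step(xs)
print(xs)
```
[4, 7, 3, 9, 780]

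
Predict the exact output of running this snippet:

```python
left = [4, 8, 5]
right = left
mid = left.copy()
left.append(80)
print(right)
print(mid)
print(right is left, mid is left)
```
[4, 8, 5, 80]
[4, 8, 5]
True False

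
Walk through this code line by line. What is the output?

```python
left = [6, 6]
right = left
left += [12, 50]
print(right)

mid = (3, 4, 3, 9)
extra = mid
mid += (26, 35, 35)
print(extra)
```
[6, 6, 12, 50]
(3, 4, 3, 9)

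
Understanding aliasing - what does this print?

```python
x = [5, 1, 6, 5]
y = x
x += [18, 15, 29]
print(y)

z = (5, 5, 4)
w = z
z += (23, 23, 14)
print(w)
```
[5, 1, 6, 5, 18, 15, 29]
(5, 5, 4)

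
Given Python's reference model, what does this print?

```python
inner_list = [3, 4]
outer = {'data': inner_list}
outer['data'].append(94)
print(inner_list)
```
[3, 4, 94]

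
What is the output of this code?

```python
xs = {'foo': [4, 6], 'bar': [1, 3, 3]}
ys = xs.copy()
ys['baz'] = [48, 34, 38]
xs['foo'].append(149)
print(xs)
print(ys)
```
{'foo': [4, 6, 149], 'bar': [1, 3, 3]}
{'foo': [4, 6, 149], 'bar': [1, 3, 3], 'baz': [48, 34, 38]}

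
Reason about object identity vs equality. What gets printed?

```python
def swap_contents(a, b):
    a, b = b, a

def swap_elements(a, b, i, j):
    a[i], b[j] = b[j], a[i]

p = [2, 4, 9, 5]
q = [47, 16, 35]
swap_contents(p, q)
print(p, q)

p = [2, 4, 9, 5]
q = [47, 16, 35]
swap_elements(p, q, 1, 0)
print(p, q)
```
[2, 4, 9, 5] [47, 16, 35]
[2, 47, 9, 5] [4, 16, 35]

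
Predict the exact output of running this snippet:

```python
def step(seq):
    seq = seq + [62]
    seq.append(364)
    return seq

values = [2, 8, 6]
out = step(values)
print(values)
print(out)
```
[2, 8, 6]
[2, 8, 6, 62, 364]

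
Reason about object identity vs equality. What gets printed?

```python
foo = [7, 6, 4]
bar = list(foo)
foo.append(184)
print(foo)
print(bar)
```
[7, 6, 4, 184]
[7, 6, 4]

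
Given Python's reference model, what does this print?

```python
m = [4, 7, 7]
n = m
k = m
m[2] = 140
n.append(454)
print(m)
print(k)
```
[4, 7, 140, 454]
[4, 7, 140, 454]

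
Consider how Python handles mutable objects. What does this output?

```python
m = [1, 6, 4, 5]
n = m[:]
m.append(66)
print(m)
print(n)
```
[1, 6, 4, 5, 66]
[1, 6, 4, 5]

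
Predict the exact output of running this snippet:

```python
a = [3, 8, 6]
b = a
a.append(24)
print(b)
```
[3, 8, 6, 24]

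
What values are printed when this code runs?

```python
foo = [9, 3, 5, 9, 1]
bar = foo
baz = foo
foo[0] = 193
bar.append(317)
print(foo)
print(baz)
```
[193, 3, 5, 9, 1, 317]
[193, 3, 5, 9, 1, 317]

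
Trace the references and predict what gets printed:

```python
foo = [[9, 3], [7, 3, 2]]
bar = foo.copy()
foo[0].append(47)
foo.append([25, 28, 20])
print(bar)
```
[[9, 3, 47], [7, 3, 2]]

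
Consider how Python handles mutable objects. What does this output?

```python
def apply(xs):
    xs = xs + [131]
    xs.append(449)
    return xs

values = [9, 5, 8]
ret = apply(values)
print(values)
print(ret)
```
[9, 5, 8]
[9, 5, 8, 131, 449]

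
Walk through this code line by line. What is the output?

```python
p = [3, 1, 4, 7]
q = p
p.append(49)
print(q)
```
[3, 1, 4, 7, 49]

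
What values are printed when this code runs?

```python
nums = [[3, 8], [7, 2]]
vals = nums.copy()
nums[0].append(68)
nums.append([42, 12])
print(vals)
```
[[3, 8, 68], [7, 2]]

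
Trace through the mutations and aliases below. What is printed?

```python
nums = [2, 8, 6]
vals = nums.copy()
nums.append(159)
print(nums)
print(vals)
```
[2, 8, 6, 159]
[2, 8, 6]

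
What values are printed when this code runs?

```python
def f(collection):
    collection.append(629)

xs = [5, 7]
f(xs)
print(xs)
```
[5, 7, 629]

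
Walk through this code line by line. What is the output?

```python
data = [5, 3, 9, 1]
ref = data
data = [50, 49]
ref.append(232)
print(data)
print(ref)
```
[50, 49]
[5, 3, 9, 1, 232]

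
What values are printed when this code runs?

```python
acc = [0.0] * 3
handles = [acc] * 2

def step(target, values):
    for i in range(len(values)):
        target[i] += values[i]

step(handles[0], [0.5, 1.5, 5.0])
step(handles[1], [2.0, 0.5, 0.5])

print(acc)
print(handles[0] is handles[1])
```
[2.5, 2.0, 5.5]
True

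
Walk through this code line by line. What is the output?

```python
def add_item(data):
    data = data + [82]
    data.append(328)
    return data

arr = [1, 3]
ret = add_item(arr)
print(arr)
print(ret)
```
[1, 3]
[1, 3, 82, 328]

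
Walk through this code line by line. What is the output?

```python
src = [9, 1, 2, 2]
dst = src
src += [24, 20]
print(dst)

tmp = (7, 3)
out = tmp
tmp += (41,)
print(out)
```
[9, 1, 2, 2, 24, 20]
(7, 3)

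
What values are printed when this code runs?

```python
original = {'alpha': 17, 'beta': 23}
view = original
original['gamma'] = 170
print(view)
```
{'alpha': 17, 'beta': 23, 'gamma': 170}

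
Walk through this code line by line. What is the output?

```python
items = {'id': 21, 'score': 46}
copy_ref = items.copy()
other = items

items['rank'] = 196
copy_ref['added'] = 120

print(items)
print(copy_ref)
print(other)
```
{'id': 21, 'score': 46, 'rank': 196}
{'id': 21, 'score': 46, 'added': 120}
{'id': 21, 'score': 46, 'rank': 196}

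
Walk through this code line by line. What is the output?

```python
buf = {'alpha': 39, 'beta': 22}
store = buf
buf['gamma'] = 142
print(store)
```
{'alpha': 39, 'beta': 22, 'gamma': 142}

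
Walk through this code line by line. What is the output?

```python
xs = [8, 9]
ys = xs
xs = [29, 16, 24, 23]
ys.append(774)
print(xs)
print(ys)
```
[29, 16, 24, 23]
[8, 9, 774]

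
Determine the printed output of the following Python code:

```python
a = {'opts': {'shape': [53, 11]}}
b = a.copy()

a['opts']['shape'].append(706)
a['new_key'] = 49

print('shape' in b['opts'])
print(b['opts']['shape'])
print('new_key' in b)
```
True
[53, 11, 706]
False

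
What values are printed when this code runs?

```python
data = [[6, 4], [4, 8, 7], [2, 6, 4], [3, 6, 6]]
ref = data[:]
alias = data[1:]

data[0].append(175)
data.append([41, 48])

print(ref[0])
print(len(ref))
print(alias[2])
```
[6, 4, 175]
4
[3, 6, 6]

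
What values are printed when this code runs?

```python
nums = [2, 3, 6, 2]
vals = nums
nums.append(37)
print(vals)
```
[2, 3, 6, 2, 37]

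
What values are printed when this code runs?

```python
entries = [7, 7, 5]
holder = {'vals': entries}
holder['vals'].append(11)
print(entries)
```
[7, 7, 5, 11]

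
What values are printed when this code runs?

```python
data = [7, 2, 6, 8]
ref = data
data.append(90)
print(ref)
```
[7, 2, 6, 8, 90]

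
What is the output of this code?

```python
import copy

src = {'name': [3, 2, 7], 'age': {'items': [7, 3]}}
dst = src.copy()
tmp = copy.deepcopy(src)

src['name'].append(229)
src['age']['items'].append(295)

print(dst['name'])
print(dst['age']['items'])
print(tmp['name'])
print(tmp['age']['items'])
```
[3, 2, 7, 229]
[7, 3, 295]
[3, 2, 7]
[7, 3]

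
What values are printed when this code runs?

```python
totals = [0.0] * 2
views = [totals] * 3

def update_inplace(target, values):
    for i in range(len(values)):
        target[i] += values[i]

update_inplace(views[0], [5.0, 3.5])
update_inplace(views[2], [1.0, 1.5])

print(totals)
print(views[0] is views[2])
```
[6.0, 5.0]
True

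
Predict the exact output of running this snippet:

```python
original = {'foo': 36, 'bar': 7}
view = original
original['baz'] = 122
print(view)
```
{'foo': 36, 'bar': 7, 'baz': 122}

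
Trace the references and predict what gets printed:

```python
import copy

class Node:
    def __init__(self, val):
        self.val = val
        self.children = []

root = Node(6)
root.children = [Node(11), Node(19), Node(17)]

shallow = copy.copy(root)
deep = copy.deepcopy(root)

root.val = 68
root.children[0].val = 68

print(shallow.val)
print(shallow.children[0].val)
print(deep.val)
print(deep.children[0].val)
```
6
68
6
11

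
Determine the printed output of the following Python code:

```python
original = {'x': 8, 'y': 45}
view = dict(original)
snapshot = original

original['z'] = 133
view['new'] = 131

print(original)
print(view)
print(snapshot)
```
{'x': 8, 'y': 45, 'z': 133}
{'x': 8, 'y': 45, 'new': 131}
{'x': 8, 'y': 45, 'z': 133}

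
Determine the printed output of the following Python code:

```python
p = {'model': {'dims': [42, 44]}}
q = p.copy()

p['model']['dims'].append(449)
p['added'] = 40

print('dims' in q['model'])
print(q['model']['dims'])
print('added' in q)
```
True
[42, 44, 449]
False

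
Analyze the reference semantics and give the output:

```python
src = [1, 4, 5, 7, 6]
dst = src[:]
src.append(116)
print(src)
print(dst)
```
[1, 4, 5, 7, 6, 116]
[1, 4, 5, 7, 6]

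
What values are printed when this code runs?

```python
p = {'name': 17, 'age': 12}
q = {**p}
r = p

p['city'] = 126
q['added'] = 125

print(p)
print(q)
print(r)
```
{'name': 17, 'age': 12, 'city': 126}
{'name': 17, 'age': 12, 'added': 125}
{'name': 17, 'age': 12, 'city': 126}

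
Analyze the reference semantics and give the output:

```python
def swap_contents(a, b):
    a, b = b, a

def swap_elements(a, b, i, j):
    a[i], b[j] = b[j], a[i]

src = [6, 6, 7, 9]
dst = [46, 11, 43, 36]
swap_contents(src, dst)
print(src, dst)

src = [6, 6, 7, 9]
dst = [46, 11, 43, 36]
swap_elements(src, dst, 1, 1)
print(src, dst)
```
[6, 6, 7, 9] [46, 11, 43, 36]
[6, 11, 7, 9] [46, 6, 43, 36]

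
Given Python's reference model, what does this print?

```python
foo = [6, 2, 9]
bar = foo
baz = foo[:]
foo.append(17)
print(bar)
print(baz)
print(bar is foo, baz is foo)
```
[6, 2, 9, 17]
[6, 2, 9]
True False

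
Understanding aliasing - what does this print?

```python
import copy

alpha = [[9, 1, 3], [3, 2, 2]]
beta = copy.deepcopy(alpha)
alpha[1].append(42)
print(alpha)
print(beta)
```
[[9, 1, 3], [3, 2, 2, 42]]
[[9, 1, 3], [3, 2, 2]]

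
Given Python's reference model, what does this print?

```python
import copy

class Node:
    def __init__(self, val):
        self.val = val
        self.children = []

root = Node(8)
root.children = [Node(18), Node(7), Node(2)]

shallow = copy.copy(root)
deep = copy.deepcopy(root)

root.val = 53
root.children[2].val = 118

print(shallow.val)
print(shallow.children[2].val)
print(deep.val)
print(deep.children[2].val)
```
8
118
8
2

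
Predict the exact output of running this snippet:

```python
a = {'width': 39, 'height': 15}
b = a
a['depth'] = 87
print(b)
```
{'width': 39, 'height': 15, 'depth': 87}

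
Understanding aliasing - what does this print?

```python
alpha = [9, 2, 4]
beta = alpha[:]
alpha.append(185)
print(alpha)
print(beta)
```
[9, 2, 4, 185]
[9, 2, 4]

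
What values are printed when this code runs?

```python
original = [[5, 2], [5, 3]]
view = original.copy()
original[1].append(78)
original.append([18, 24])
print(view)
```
[[5, 2], [5, 3, 78]]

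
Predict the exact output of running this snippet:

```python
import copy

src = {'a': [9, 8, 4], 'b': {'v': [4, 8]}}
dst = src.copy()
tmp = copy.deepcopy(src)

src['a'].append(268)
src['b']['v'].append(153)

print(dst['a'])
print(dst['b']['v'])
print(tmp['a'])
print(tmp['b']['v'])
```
[9, 8, 4, 268]
[4, 8, 153]
[9, 8, 4]
[4, 8]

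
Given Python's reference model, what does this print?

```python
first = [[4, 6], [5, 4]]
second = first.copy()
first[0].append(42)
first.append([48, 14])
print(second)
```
[[4, 6, 42], [5, 4]]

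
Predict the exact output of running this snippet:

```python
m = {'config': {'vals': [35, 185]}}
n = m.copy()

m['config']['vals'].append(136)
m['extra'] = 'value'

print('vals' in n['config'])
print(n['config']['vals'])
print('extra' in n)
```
True
[35, 185, 136]
False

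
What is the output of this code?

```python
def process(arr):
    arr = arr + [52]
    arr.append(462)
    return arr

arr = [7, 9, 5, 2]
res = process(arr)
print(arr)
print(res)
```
[7, 9, 5, 2]
[7, 9, 5, 2, 52, 462]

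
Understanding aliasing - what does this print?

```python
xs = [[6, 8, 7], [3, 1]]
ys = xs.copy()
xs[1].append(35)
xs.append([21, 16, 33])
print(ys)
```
[[6, 8, 7], [3, 1, 35]]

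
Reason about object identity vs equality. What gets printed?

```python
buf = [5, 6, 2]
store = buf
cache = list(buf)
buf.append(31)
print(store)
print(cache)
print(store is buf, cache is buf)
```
[5, 6, 2, 31]
[5, 6, 2]
True False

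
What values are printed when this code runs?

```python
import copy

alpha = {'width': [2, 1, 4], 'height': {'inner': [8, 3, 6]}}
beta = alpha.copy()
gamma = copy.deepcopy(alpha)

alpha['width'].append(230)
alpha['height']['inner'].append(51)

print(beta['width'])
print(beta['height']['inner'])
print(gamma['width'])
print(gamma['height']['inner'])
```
[2, 1, 4, 230]
[8, 3, 6, 51]
[2, 1, 4]
[8, 3, 6]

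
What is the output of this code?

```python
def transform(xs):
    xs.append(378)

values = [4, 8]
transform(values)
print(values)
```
[4, 8, 378]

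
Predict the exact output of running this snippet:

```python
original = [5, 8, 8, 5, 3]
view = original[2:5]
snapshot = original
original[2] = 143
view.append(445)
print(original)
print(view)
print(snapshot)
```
[5, 8, 143, 5, 3]
[8, 5, 3, 445]
[5, 8, 143, 5, 3]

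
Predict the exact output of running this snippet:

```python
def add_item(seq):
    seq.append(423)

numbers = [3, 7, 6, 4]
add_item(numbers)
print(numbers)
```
[3, 7, 6, 4, 423]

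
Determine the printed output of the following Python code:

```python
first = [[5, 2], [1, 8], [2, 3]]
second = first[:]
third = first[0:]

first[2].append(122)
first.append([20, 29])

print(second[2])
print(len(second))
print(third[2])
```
[2, 3, 122]
3
[2, 3, 122]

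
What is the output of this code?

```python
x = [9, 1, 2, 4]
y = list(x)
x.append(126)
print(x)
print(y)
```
[9, 1, 2, 4, 126]
[9, 1, 2, 4]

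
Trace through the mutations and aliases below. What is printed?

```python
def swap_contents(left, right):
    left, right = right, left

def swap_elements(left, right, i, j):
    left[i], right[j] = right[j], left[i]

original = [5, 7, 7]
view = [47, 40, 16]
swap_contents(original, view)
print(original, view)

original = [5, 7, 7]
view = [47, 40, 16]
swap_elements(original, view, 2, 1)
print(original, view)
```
[5, 7, 7] [47, 40, 16]
[5, 7, 40] [47, 7, 16]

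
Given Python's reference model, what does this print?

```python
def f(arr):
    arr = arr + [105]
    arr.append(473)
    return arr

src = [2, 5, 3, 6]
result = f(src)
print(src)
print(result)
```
[2, 5, 3, 6]
[2, 5, 3, 6, 105, 473]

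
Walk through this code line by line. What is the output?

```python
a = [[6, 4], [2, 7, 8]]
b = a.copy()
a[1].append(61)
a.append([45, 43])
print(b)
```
[[6, 4], [2, 7, 8, 61]]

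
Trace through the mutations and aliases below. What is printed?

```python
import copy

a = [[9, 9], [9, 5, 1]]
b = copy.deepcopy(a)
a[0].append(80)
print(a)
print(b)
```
[[9, 9, 80], [9, 5, 1]]
[[9, 9], [9, 5, 1]]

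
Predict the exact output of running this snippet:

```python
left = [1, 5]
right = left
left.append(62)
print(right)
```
[1, 5, 62]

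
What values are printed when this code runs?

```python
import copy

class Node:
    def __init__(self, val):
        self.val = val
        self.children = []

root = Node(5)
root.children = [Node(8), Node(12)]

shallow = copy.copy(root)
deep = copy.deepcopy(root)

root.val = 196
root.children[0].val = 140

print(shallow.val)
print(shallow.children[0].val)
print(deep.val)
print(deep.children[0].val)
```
5
140
5
8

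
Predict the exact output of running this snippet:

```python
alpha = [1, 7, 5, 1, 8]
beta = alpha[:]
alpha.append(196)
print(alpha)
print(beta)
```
[1, 7, 5, 1, 8, 196]
[1, 7, 5, 1, 8]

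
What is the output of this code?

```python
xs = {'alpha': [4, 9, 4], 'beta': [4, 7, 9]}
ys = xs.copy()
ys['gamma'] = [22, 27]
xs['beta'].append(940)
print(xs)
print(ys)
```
{'alpha': [4, 9, 4], 'beta': [4, 7, 9, 940]}
{'alpha': [4, 9, 4], 'beta': [4, 7, 9, 940], 'gamma': [22, 27]}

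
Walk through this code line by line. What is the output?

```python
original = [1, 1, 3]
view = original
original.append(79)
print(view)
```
[1, 1, 3, 79]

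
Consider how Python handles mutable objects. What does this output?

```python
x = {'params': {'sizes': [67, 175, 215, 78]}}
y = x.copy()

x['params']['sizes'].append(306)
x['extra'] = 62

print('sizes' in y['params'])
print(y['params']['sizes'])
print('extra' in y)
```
True
[67, 175, 215, 78, 306]
False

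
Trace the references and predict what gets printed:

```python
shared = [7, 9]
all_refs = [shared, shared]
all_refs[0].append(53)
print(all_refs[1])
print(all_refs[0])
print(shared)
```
[7, 9, 53]
[7, 9, 53]
[7, 9, 53]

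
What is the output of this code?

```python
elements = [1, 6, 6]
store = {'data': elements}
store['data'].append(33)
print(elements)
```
[1, 6, 6, 33]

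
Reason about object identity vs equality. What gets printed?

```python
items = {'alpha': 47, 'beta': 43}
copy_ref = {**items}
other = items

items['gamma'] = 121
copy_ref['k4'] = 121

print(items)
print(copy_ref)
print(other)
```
{'alpha': 47, 'beta': 43, 'gamma': 121}
{'alpha': 47, 'beta': 43, 'k4': 121}
{'alpha': 47, 'beta': 43, 'gamma': 121}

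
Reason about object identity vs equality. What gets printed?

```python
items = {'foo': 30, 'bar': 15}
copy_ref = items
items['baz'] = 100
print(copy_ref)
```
{'foo': 30, 'bar': 15, 'baz': 100}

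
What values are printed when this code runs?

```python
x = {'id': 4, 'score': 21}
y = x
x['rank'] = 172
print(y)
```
{'id': 4, 'score': 21, 'rank': 172}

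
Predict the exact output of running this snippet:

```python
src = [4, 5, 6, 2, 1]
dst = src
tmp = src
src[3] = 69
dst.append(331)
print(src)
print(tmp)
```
[4, 5, 6, 69, 1, 331]
[4, 5, 6, 69, 1, 331]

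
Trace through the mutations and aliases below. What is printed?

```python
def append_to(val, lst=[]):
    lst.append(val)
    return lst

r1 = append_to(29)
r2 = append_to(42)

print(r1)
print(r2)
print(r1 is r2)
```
[29, 42]
[29, 42]
True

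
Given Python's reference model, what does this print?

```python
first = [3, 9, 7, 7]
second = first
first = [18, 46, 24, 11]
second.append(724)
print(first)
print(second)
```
[18, 46, 24, 11]
[3, 9, 7, 7, 724]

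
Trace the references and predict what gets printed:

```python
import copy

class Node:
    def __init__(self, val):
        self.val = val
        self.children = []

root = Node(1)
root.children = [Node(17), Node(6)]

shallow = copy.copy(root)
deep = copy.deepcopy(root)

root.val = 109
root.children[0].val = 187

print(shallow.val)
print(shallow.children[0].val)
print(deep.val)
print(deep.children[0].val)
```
1
187
1
17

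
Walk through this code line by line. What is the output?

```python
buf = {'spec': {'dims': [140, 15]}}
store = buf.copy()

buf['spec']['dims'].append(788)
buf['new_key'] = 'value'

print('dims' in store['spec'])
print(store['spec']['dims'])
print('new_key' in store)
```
True
[140, 15, 788]
False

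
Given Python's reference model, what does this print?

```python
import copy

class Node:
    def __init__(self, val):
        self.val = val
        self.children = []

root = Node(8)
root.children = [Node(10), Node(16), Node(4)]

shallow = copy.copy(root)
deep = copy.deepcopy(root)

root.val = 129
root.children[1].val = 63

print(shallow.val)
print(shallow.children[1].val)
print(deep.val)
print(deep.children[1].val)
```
8
63
8
16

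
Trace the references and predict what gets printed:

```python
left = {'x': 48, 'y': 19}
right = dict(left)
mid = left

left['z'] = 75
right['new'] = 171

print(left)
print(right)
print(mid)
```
{'x': 48, 'y': 19, 'z': 75}
{'x': 48, 'y': 19, 'new': 171}
{'x': 48, 'y': 19, 'z': 75}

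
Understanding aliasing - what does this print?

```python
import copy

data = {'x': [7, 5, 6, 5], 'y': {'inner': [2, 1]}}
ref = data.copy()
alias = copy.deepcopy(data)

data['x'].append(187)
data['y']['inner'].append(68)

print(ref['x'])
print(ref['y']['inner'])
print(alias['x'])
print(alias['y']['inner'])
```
[7, 5, 6, 5, 187]
[2, 1, 68]
[7, 5, 6, 5]
[2, 1]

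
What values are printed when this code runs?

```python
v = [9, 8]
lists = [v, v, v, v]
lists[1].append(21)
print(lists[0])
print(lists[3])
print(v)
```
[9, 8, 21]
[9, 8, 21]
[9, 8, 21]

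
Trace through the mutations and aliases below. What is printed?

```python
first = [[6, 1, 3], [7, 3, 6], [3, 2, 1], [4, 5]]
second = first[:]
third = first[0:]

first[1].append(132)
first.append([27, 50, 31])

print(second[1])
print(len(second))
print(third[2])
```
[7, 3, 6, 132]
4
[3, 2, 1]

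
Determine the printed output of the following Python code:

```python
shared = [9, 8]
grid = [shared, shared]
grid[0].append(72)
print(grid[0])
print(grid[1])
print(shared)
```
[9, 8, 72]
[9, 8, 72]
[9, 8, 72]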